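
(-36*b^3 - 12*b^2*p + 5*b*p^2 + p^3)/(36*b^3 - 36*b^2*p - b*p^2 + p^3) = (-6*b^2 - b*p + p^2)/(6*b^2 - 7*b*p + p^2)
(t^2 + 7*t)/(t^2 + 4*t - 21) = t/(t - 3)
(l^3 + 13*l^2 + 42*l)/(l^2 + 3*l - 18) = l*(l + 7)/(l - 3)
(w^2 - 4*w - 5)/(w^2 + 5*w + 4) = (w - 5)/(w + 4)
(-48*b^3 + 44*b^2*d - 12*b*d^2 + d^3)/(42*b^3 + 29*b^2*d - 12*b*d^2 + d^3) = (-8*b^2 + 6*b*d - d^2)/(7*b^2 + 6*b*d - d^2)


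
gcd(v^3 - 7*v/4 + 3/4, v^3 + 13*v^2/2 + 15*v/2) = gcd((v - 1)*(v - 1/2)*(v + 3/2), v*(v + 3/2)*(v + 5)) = v + 3/2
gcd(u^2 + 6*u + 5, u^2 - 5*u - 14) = 1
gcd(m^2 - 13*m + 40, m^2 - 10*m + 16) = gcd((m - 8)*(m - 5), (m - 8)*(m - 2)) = m - 8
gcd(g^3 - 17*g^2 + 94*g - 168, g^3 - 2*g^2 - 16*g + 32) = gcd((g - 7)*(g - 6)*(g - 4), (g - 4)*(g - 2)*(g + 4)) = g - 4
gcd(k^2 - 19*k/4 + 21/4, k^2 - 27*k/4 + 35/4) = k - 7/4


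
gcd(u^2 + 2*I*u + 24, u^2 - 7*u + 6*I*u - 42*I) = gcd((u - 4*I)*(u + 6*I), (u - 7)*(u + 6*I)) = u + 6*I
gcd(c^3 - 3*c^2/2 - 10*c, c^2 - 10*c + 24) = c - 4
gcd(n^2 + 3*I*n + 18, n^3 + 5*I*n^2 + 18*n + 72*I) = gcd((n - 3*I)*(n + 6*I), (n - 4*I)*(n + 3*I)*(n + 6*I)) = n + 6*I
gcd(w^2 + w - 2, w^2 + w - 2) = w^2 + w - 2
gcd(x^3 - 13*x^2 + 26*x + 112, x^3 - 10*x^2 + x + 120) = x - 8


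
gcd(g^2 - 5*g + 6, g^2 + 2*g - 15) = g - 3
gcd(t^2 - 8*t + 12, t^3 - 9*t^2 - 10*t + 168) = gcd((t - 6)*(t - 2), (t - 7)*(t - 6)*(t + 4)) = t - 6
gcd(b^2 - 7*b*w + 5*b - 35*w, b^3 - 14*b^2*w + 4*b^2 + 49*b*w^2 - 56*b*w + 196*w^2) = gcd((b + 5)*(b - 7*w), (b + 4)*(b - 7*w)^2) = -b + 7*w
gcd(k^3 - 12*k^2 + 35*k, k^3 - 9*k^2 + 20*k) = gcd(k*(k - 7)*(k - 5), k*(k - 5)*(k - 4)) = k^2 - 5*k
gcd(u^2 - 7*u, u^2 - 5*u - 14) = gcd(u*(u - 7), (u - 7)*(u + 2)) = u - 7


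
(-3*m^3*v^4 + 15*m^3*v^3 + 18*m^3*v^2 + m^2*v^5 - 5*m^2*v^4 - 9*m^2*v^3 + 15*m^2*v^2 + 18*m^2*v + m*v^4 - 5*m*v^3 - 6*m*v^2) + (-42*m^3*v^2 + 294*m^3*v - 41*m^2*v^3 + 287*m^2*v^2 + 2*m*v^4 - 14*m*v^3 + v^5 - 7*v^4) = -3*m^3*v^4 + 15*m^3*v^3 - 24*m^3*v^2 + 294*m^3*v + m^2*v^5 - 5*m^2*v^4 - 50*m^2*v^3 + 302*m^2*v^2 + 18*m^2*v + 3*m*v^4 - 19*m*v^3 - 6*m*v^2 + v^5 - 7*v^4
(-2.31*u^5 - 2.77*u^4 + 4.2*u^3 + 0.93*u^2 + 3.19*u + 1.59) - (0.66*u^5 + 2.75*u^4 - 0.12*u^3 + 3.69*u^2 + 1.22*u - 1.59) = -2.97*u^5 - 5.52*u^4 + 4.32*u^3 - 2.76*u^2 + 1.97*u + 3.18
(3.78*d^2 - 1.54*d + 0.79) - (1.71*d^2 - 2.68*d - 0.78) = 2.07*d^2 + 1.14*d + 1.57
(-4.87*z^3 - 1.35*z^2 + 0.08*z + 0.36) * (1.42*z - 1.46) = -6.9154*z^4 + 5.1932*z^3 + 2.0846*z^2 + 0.3944*z - 0.5256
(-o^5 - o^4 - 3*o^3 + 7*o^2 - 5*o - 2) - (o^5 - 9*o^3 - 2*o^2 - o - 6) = -2*o^5 - o^4 + 6*o^3 + 9*o^2 - 4*o + 4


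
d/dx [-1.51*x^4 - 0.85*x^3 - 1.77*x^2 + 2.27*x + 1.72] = -6.04*x^3 - 2.55*x^2 - 3.54*x + 2.27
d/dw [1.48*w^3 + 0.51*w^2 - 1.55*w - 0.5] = 4.44*w^2 + 1.02*w - 1.55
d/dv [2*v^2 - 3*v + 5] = 4*v - 3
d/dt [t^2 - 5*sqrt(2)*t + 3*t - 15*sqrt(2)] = 2*t - 5*sqrt(2) + 3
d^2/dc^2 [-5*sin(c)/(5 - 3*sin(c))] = 25*(-3*sin(c)^2 - 5*sin(c) + 6)/(3*sin(c) - 5)^3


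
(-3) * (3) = -9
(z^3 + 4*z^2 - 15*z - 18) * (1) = z^3 + 4*z^2 - 15*z - 18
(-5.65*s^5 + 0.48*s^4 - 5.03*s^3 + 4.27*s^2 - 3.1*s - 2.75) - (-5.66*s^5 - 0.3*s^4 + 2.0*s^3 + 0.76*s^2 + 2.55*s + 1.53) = 0.00999999999999979*s^5 + 0.78*s^4 - 7.03*s^3 + 3.51*s^2 - 5.65*s - 4.28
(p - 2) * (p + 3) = p^2 + p - 6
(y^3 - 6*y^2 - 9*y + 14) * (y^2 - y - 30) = y^5 - 7*y^4 - 33*y^3 + 203*y^2 + 256*y - 420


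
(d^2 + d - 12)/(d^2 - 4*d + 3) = (d + 4)/(d - 1)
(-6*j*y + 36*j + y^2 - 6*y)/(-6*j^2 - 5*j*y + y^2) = (y - 6)/(j + y)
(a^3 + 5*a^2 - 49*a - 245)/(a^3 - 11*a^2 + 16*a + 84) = (a^2 + 12*a + 35)/(a^2 - 4*a - 12)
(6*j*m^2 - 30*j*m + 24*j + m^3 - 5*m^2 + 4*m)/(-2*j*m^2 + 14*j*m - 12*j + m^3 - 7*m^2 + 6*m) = (-6*j*m + 24*j - m^2 + 4*m)/(2*j*m - 12*j - m^2 + 6*m)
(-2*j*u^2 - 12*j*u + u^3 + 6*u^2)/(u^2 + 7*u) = (-2*j*u - 12*j + u^2 + 6*u)/(u + 7)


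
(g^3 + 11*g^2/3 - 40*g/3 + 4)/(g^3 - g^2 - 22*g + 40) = (g^2 + 17*g/3 - 2)/(g^2 + g - 20)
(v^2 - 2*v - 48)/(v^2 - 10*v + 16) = (v + 6)/(v - 2)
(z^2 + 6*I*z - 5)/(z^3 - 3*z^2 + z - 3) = (z + 5*I)/(z^2 - z*(3 + I) + 3*I)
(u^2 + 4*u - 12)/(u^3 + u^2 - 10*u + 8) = (u + 6)/(u^2 + 3*u - 4)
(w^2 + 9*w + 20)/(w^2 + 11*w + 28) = (w + 5)/(w + 7)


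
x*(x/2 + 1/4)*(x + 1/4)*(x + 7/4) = x^4/2 + 5*x^3/4 + 23*x^2/32 + 7*x/64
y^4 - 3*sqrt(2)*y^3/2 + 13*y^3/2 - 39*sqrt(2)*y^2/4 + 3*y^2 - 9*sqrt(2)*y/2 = y*(y + 1/2)*(y + 6)*(y - 3*sqrt(2)/2)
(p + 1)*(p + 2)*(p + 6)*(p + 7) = p^4 + 16*p^3 + 83*p^2 + 152*p + 84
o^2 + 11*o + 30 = (o + 5)*(o + 6)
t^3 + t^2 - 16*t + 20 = (t - 2)^2*(t + 5)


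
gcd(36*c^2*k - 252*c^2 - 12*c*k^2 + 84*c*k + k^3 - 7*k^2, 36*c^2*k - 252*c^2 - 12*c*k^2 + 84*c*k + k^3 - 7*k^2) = 36*c^2*k - 252*c^2 - 12*c*k^2 + 84*c*k + k^3 - 7*k^2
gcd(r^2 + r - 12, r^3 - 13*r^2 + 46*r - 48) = r - 3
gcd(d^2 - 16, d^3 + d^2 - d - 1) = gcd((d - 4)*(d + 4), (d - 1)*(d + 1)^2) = 1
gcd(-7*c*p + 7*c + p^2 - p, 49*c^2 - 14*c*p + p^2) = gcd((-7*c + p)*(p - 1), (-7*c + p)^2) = -7*c + p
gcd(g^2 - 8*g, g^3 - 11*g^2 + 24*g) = g^2 - 8*g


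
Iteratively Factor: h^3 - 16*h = (h)*(h^2 - 16) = h*(h + 4)*(h - 4)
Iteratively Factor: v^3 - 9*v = (v - 3)*(v^2 + 3*v) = v*(v - 3)*(v + 3)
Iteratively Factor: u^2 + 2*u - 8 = (u + 4)*(u - 2)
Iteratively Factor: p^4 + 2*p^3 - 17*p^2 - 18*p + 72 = (p + 4)*(p^3 - 2*p^2 - 9*p + 18) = (p - 3)*(p + 4)*(p^2 + p - 6) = (p - 3)*(p + 3)*(p + 4)*(p - 2)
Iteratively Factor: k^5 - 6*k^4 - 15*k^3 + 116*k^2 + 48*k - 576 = (k - 4)*(k^4 - 2*k^3 - 23*k^2 + 24*k + 144) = (k - 4)^2*(k^3 + 2*k^2 - 15*k - 36) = (k - 4)^2*(k + 3)*(k^2 - k - 12) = (k - 4)^2*(k + 3)^2*(k - 4)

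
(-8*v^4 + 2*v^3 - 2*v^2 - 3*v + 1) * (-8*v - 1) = 64*v^5 - 8*v^4 + 14*v^3 + 26*v^2 - 5*v - 1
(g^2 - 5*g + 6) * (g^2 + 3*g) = g^4 - 2*g^3 - 9*g^2 + 18*g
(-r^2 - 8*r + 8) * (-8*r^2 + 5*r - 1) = 8*r^4 + 59*r^3 - 103*r^2 + 48*r - 8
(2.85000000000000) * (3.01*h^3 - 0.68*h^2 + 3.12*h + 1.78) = 8.5785*h^3 - 1.938*h^2 + 8.892*h + 5.073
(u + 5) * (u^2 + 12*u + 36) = u^3 + 17*u^2 + 96*u + 180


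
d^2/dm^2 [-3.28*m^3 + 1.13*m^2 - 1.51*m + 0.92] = 2.26 - 19.68*m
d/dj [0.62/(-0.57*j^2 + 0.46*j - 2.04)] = (0.7068*j - 0.2852)/(0.57*j^2 - 0.46*j + 2.04)^2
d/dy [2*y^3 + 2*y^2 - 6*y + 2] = 6*y^2 + 4*y - 6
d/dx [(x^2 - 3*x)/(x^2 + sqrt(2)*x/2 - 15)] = (sqrt(2)*x^2 + 6*x^2 - 60*x + 90)/(2*x^4 + 2*sqrt(2)*x^3 - 59*x^2 - 30*sqrt(2)*x + 450)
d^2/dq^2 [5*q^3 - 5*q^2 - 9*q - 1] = 30*q - 10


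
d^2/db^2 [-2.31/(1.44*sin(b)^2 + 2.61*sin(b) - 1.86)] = (19.160064*sin(b)^4 + 26.045712*sin(b)^3 + 11.744271*sin(b)^2 - 40.877298*sin(b) - 43.84611)/(1.44*sin(b)^2 + 2.61*sin(b) - 1.86)^3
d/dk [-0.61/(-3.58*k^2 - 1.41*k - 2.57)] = (-4.3676*k - 0.8601)/(3.58*k^2 + 1.41*k + 2.57)^2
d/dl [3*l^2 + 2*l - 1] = 6*l + 2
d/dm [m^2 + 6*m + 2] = 2*m + 6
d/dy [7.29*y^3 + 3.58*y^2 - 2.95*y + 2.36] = 21.87*y^2 + 7.16*y - 2.95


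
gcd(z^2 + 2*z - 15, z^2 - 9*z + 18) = z - 3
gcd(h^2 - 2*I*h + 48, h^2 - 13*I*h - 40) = h - 8*I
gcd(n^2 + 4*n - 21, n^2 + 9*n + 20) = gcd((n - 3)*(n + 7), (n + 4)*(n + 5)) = 1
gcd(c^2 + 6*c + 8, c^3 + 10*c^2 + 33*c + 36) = c + 4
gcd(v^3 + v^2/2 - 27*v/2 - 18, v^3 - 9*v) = v + 3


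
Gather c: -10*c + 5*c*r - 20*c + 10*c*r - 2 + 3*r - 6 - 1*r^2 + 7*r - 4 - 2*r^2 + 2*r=c*(15*r - 30) - 3*r^2 + 12*r - 12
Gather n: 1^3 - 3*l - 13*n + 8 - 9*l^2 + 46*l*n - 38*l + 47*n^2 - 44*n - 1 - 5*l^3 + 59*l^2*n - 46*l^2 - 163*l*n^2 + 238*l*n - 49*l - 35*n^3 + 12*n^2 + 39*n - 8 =-5*l^3 - 55*l^2 - 90*l - 35*n^3 + n^2*(59 - 163*l) + n*(59*l^2 + 284*l - 18)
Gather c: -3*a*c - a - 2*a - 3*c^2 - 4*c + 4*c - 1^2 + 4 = -3*a*c - 3*a - 3*c^2 + 3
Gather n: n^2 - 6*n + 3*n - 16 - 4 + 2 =n^2 - 3*n - 18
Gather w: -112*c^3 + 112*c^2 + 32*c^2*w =-112*c^3 + 32*c^2*w + 112*c^2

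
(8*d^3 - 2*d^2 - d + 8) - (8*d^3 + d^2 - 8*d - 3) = -3*d^2 + 7*d + 11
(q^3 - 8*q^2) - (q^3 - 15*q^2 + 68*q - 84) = 7*q^2 - 68*q + 84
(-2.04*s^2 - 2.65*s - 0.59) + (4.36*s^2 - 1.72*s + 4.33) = 2.32*s^2 - 4.37*s + 3.74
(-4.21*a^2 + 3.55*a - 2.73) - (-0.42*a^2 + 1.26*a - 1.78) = -3.79*a^2 + 2.29*a - 0.95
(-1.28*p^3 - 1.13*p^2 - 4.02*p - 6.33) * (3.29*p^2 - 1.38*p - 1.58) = -4.2112*p^5 - 1.9513*p^4 - 9.644*p^3 - 13.4927*p^2 + 15.087*p + 10.0014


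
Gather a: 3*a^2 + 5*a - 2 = 3*a^2 + 5*a - 2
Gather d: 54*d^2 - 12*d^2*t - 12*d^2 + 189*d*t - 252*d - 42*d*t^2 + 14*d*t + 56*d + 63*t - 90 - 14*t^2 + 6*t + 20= d^2*(42 - 12*t) + d*(-42*t^2 + 203*t - 196) - 14*t^2 + 69*t - 70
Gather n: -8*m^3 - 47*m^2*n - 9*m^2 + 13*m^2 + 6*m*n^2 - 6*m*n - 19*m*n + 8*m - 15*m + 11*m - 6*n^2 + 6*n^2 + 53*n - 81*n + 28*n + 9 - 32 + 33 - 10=-8*m^3 + 4*m^2 + 6*m*n^2 + 4*m + n*(-47*m^2 - 25*m)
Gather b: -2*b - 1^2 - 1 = -2*b - 2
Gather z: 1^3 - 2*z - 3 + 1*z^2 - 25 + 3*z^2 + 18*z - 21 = 4*z^2 + 16*z - 48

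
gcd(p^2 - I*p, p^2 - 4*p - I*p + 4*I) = p - I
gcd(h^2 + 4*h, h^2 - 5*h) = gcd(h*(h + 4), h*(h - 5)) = h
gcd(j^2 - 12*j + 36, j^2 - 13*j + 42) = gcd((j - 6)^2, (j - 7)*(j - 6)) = j - 6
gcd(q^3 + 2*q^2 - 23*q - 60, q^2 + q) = 1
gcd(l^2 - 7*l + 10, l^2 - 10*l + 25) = l - 5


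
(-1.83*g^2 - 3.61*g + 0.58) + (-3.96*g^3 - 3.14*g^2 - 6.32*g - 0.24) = -3.96*g^3 - 4.97*g^2 - 9.93*g + 0.34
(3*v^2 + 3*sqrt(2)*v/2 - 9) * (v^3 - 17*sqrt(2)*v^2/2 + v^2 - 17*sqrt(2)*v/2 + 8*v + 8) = 3*v^5 - 24*sqrt(2)*v^4 + 3*v^4 - 24*sqrt(2)*v^3 - 21*v^3/2 - 21*v^2/2 + 177*sqrt(2)*v^2/2 - 72*v + 177*sqrt(2)*v/2 - 72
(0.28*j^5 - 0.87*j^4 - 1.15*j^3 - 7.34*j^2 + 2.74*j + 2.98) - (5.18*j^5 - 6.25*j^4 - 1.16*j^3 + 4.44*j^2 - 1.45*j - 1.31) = -4.9*j^5 + 5.38*j^4 + 0.01*j^3 - 11.78*j^2 + 4.19*j + 4.29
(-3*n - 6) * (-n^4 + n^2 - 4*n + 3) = 3*n^5 + 6*n^4 - 3*n^3 + 6*n^2 + 15*n - 18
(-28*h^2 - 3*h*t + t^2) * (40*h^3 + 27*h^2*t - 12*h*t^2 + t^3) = -1120*h^5 - 876*h^4*t + 295*h^3*t^2 + 35*h^2*t^3 - 15*h*t^4 + t^5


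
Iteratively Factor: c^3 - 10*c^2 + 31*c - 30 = (c - 2)*(c^2 - 8*c + 15) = (c - 5)*(c - 2)*(c - 3)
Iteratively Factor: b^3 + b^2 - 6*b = (b)*(b^2 + b - 6) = b*(b + 3)*(b - 2)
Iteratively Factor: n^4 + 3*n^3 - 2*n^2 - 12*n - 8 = (n + 2)*(n^3 + n^2 - 4*n - 4) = (n - 2)*(n + 2)*(n^2 + 3*n + 2) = (n - 2)*(n + 2)^2*(n + 1)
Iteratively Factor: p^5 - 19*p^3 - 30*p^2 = (p + 2)*(p^4 - 2*p^3 - 15*p^2) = p*(p + 2)*(p^3 - 2*p^2 - 15*p) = p*(p + 2)*(p + 3)*(p^2 - 5*p) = p^2*(p + 2)*(p + 3)*(p - 5)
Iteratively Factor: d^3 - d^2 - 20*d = (d - 5)*(d^2 + 4*d) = (d - 5)*(d + 4)*(d)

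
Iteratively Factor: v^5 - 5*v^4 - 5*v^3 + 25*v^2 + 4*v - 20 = (v - 5)*(v^4 - 5*v^2 + 4) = (v - 5)*(v - 2)*(v^3 + 2*v^2 - v - 2) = (v - 5)*(v - 2)*(v + 2)*(v^2 - 1) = (v - 5)*(v - 2)*(v - 1)*(v + 2)*(v + 1)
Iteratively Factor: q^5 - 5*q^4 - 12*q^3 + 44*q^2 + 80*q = (q + 2)*(q^4 - 7*q^3 + 2*q^2 + 40*q) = (q - 4)*(q + 2)*(q^3 - 3*q^2 - 10*q) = (q - 5)*(q - 4)*(q + 2)*(q^2 + 2*q) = (q - 5)*(q - 4)*(q + 2)^2*(q)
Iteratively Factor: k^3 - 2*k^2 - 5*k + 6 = (k - 3)*(k^2 + k - 2) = (k - 3)*(k + 2)*(k - 1)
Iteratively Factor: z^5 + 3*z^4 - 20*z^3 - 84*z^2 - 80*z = (z + 2)*(z^4 + z^3 - 22*z^2 - 40*z) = z*(z + 2)*(z^3 + z^2 - 22*z - 40) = z*(z + 2)*(z + 4)*(z^2 - 3*z - 10) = z*(z + 2)^2*(z + 4)*(z - 5)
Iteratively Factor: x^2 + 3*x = (x + 3)*(x)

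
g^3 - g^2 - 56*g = g*(g - 8)*(g + 7)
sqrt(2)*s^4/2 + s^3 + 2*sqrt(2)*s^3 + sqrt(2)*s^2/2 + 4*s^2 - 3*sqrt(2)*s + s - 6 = (s - 1)*(s + 2)*(s + 3)*(sqrt(2)*s/2 + 1)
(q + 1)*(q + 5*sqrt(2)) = q^2 + q + 5*sqrt(2)*q + 5*sqrt(2)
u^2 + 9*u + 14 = (u + 2)*(u + 7)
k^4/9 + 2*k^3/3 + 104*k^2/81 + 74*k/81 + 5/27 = (k/3 + 1/3)*(k/3 + 1)*(k + 1/3)*(k + 5/3)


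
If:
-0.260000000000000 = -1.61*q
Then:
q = 0.16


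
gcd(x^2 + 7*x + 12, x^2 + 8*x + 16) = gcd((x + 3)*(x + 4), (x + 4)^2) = x + 4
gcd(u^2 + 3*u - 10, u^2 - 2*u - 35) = u + 5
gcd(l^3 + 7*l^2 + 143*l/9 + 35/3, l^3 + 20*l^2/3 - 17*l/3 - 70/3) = l + 5/3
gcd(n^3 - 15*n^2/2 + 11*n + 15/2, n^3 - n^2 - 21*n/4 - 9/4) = n^2 - 5*n/2 - 3/2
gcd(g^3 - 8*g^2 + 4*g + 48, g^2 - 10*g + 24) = g^2 - 10*g + 24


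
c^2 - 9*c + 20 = (c - 5)*(c - 4)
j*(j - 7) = j^2 - 7*j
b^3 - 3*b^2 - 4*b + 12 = (b - 3)*(b - 2)*(b + 2)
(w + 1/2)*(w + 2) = w^2 + 5*w/2 + 1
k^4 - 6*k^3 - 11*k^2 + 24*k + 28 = (k - 7)*(k - 2)*(k + 1)*(k + 2)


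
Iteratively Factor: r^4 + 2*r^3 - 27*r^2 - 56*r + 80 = (r + 4)*(r^3 - 2*r^2 - 19*r + 20) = (r - 5)*(r + 4)*(r^2 + 3*r - 4) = (r - 5)*(r - 1)*(r + 4)*(r + 4)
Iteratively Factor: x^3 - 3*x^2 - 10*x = (x - 5)*(x^2 + 2*x) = (x - 5)*(x + 2)*(x)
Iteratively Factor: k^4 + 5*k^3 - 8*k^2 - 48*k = (k)*(k^3 + 5*k^2 - 8*k - 48) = k*(k + 4)*(k^2 + k - 12) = k*(k + 4)^2*(k - 3)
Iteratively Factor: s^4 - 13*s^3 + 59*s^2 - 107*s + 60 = (s - 4)*(s^3 - 9*s^2 + 23*s - 15) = (s - 4)*(s - 1)*(s^2 - 8*s + 15) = (s - 5)*(s - 4)*(s - 1)*(s - 3)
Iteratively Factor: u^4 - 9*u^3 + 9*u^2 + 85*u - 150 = (u + 3)*(u^3 - 12*u^2 + 45*u - 50) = (u - 2)*(u + 3)*(u^2 - 10*u + 25) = (u - 5)*(u - 2)*(u + 3)*(u - 5)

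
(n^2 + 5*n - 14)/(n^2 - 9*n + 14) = (n + 7)/(n - 7)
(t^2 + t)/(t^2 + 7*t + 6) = t/(t + 6)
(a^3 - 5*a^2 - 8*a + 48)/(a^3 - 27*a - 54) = (a^2 - 8*a + 16)/(a^2 - 3*a - 18)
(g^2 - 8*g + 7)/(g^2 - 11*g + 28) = (g - 1)/(g - 4)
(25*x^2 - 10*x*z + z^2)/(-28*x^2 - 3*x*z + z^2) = (-25*x^2 + 10*x*z - z^2)/(28*x^2 + 3*x*z - z^2)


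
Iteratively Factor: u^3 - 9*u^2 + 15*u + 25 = (u - 5)*(u^2 - 4*u - 5) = (u - 5)*(u + 1)*(u - 5)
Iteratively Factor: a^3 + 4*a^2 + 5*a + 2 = (a + 2)*(a^2 + 2*a + 1) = (a + 1)*(a + 2)*(a + 1)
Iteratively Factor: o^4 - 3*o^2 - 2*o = (o + 1)*(o^3 - o^2 - 2*o) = (o + 1)^2*(o^2 - 2*o) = o*(o + 1)^2*(o - 2)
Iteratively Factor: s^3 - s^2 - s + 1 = (s - 1)*(s^2 - 1) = (s - 1)*(s + 1)*(s - 1)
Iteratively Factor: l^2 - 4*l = (l - 4)*(l)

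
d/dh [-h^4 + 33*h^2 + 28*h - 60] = -4*h^3 + 66*h + 28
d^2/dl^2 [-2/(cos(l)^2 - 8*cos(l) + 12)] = 4*(2*sin(l)^4 - 9*sin(l)^2 + 63*cos(l) - 3*cos(3*l) - 45)/((cos(l) - 6)^3*(cos(l) - 2)^3)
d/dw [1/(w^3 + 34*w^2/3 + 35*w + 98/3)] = 3*(-9*w^2 - 68*w - 105)/(3*w^3 + 34*w^2 + 105*w + 98)^2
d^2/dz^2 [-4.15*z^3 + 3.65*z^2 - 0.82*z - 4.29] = 7.3 - 24.9*z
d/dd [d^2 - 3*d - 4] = 2*d - 3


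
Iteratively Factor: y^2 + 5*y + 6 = (y + 3)*(y + 2)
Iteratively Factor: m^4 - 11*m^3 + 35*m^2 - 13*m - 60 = (m - 3)*(m^3 - 8*m^2 + 11*m + 20) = (m - 5)*(m - 3)*(m^2 - 3*m - 4) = (m - 5)*(m - 3)*(m + 1)*(m - 4)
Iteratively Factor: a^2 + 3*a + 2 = (a + 2)*(a + 1)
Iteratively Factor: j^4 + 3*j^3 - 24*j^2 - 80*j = (j + 4)*(j^3 - j^2 - 20*j) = (j + 4)^2*(j^2 - 5*j) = (j - 5)*(j + 4)^2*(j)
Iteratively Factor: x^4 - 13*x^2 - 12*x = (x + 1)*(x^3 - x^2 - 12*x) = (x + 1)*(x + 3)*(x^2 - 4*x) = (x - 4)*(x + 1)*(x + 3)*(x)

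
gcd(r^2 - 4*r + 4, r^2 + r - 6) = r - 2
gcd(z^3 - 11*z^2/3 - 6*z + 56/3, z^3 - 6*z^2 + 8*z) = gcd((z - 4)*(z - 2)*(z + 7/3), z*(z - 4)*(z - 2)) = z^2 - 6*z + 8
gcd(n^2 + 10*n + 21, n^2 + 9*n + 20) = 1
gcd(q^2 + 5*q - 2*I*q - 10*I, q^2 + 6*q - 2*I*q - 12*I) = q - 2*I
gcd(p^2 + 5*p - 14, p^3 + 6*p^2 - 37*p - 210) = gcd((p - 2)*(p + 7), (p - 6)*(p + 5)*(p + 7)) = p + 7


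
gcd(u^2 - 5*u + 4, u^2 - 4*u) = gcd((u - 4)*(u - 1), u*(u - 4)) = u - 4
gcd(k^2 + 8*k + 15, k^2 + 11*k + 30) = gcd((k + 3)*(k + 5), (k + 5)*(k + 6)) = k + 5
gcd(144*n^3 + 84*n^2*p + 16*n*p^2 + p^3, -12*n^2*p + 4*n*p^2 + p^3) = 6*n + p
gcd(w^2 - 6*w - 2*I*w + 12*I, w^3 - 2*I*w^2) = w - 2*I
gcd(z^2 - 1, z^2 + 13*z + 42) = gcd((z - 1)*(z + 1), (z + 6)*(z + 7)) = 1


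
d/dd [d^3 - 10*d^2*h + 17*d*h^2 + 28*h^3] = 3*d^2 - 20*d*h + 17*h^2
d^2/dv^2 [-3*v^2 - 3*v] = -6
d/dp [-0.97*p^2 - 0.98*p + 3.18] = -1.94*p - 0.98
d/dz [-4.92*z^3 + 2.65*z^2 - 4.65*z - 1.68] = -14.76*z^2 + 5.3*z - 4.65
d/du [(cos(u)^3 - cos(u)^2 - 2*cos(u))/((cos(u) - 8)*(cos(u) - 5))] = (-cos(u)^4 + 26*cos(u)^3 - 135*cos(u)^2 + 80*cos(u) + 80)*sin(u)/((cos(u) - 8)^2*(cos(u) - 5)^2)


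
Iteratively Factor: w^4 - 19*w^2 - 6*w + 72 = (w - 2)*(w^3 + 2*w^2 - 15*w - 36) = (w - 2)*(w + 3)*(w^2 - w - 12) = (w - 4)*(w - 2)*(w + 3)*(w + 3)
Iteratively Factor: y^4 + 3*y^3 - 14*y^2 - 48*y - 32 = (y + 4)*(y^3 - y^2 - 10*y - 8) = (y - 4)*(y + 4)*(y^2 + 3*y + 2) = (y - 4)*(y + 2)*(y + 4)*(y + 1)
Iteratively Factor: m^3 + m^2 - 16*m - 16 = (m - 4)*(m^2 + 5*m + 4) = (m - 4)*(m + 4)*(m + 1)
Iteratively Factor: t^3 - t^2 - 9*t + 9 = (t - 1)*(t^2 - 9) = (t - 1)*(t + 3)*(t - 3)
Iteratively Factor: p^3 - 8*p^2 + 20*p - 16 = (p - 4)*(p^2 - 4*p + 4) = (p - 4)*(p - 2)*(p - 2)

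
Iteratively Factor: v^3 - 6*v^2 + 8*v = (v)*(v^2 - 6*v + 8) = v*(v - 2)*(v - 4)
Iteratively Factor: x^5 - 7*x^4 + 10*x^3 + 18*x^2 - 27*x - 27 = (x - 3)*(x^4 - 4*x^3 - 2*x^2 + 12*x + 9) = (x - 3)*(x + 1)*(x^3 - 5*x^2 + 3*x + 9) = (x - 3)*(x + 1)^2*(x^2 - 6*x + 9) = (x - 3)^2*(x + 1)^2*(x - 3)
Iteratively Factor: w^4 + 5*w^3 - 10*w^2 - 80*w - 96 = (w - 4)*(w^3 + 9*w^2 + 26*w + 24) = (w - 4)*(w + 4)*(w^2 + 5*w + 6) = (w - 4)*(w + 2)*(w + 4)*(w + 3)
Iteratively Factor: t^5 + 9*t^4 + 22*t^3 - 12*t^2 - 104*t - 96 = (t + 4)*(t^4 + 5*t^3 + 2*t^2 - 20*t - 24) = (t + 3)*(t + 4)*(t^3 + 2*t^2 - 4*t - 8) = (t + 2)*(t + 3)*(t + 4)*(t^2 - 4) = (t - 2)*(t + 2)*(t + 3)*(t + 4)*(t + 2)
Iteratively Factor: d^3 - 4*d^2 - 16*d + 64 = (d + 4)*(d^2 - 8*d + 16) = (d - 4)*(d + 4)*(d - 4)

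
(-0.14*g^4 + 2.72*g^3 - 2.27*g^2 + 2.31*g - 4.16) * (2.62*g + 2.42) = -0.3668*g^5 + 6.7876*g^4 + 0.635000000000001*g^3 + 0.5588*g^2 - 5.309*g - 10.0672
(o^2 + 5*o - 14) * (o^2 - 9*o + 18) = o^4 - 4*o^3 - 41*o^2 + 216*o - 252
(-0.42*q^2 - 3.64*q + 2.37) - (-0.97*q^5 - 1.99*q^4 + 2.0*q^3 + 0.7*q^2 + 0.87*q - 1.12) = 0.97*q^5 + 1.99*q^4 - 2.0*q^3 - 1.12*q^2 - 4.51*q + 3.49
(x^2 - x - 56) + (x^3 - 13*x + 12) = x^3 + x^2 - 14*x - 44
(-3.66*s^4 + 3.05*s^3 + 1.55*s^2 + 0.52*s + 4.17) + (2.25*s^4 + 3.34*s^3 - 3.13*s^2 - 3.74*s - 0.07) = -1.41*s^4 + 6.39*s^3 - 1.58*s^2 - 3.22*s + 4.1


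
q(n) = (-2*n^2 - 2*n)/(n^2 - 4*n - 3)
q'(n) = (4 - 2*n)*(-2*n^2 - 2*n)/(n^2 - 4*n - 3)^2 + (-4*n - 2)/(n^2 - 4*n - 3) = 2*(5*n^2 + 6*n + 3)/(n^4 - 8*n^3 + 10*n^2 + 24*n + 9)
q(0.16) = 0.10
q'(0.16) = 0.63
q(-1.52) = -0.29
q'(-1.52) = 0.37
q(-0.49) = -0.62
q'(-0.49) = 3.94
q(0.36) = 0.23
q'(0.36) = 0.63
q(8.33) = -4.70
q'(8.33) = 0.73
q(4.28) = 25.09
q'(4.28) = 74.11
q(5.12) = -22.92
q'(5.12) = 44.08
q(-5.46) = -1.00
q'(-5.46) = 0.10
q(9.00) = -4.29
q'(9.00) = 0.52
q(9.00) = -4.29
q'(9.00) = 0.52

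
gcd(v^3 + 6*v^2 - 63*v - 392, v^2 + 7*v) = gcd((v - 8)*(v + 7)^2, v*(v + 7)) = v + 7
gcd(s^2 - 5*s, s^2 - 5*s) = s^2 - 5*s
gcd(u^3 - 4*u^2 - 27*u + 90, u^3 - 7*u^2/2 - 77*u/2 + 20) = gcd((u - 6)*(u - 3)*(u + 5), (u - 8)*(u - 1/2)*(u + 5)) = u + 5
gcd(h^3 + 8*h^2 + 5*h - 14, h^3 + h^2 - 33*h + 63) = h + 7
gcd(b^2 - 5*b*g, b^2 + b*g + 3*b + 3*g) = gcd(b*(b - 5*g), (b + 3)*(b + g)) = 1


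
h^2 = h^2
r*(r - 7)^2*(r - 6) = r^4 - 20*r^3 + 133*r^2 - 294*r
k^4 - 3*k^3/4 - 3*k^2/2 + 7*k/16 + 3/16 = (k - 3/2)*(k - 1/2)*(k + 1/4)*(k + 1)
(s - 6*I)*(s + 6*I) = s^2 + 36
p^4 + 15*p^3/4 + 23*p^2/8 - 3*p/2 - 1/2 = (p - 1/2)*(p + 1/4)*(p + 2)^2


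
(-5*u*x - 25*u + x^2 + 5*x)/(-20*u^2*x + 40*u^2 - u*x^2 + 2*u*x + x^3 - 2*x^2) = (x + 5)/(4*u*x - 8*u + x^2 - 2*x)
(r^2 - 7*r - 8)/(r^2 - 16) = (r^2 - 7*r - 8)/(r^2 - 16)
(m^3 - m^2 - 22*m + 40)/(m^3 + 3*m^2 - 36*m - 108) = (m^3 - m^2 - 22*m + 40)/(m^3 + 3*m^2 - 36*m - 108)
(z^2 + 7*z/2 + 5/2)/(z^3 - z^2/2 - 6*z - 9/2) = (2*z + 5)/(2*z^2 - 3*z - 9)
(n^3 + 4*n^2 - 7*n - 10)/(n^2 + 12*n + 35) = (n^2 - n - 2)/(n + 7)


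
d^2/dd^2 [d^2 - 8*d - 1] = 2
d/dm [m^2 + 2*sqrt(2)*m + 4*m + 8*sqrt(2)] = 2*m + 2*sqrt(2) + 4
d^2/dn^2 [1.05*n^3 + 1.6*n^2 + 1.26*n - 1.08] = 6.3*n + 3.2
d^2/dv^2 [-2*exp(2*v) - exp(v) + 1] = (-8*exp(v) - 1)*exp(v)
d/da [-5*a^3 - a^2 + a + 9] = -15*a^2 - 2*a + 1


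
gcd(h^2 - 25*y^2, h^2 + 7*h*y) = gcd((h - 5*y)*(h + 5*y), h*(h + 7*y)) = 1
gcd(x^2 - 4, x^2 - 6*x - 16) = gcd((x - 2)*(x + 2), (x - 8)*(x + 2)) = x + 2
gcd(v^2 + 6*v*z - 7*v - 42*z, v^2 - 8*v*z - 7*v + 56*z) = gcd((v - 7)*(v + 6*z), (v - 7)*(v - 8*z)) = v - 7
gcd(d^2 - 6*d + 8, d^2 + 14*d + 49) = 1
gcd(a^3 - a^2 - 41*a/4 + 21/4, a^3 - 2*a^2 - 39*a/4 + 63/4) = a^2 - a/2 - 21/2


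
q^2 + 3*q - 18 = (q - 3)*(q + 6)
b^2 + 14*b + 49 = (b + 7)^2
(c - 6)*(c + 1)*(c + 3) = c^3 - 2*c^2 - 21*c - 18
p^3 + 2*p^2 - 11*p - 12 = (p - 3)*(p + 1)*(p + 4)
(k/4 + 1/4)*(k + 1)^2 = k^3/4 + 3*k^2/4 + 3*k/4 + 1/4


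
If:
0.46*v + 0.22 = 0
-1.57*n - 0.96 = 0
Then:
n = -0.61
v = -0.48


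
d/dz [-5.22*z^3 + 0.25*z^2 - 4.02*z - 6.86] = -15.66*z^2 + 0.5*z - 4.02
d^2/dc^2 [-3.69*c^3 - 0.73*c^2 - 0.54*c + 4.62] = -22.14*c - 1.46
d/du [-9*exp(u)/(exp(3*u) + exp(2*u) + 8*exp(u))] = (18*exp(u) + 9)*exp(u)/(exp(2*u) + exp(u) + 8)^2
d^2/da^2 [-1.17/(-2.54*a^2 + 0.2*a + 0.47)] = (15.096744*a^2 - 1.18872*a - 1.17*(5.08*a - 0.2)*(10.16*a - 0.4) - 2.793492)/(-2.54*a^2 + 0.2*a + 0.47)^3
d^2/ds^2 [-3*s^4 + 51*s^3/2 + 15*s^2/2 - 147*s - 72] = -36*s^2 + 153*s + 15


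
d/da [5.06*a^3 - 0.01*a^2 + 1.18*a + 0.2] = 15.18*a^2 - 0.02*a + 1.18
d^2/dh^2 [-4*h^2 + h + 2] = -8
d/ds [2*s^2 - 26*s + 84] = 4*s - 26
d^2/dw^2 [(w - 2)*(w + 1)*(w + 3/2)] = 6*w + 1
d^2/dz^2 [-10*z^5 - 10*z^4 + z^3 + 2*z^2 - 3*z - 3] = -200*z^3 - 120*z^2 + 6*z + 4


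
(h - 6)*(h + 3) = h^2 - 3*h - 18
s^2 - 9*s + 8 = (s - 8)*(s - 1)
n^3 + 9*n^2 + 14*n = n*(n + 2)*(n + 7)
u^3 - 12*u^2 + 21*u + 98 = (u - 7)^2*(u + 2)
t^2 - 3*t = t*(t - 3)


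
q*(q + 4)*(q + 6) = q^3 + 10*q^2 + 24*q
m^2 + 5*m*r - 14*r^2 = (m - 2*r)*(m + 7*r)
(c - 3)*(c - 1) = c^2 - 4*c + 3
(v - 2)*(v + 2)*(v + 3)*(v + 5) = v^4 + 8*v^3 + 11*v^2 - 32*v - 60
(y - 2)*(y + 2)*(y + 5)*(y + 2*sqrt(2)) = y^4 + 2*sqrt(2)*y^3 + 5*y^3 - 4*y^2 + 10*sqrt(2)*y^2 - 20*y - 8*sqrt(2)*y - 40*sqrt(2)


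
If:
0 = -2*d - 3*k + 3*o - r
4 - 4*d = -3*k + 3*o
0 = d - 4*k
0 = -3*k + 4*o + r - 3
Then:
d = 4/7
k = 1/7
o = 5/7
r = 4/7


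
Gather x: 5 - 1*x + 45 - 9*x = 50 - 10*x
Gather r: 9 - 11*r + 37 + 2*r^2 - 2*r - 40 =2*r^2 - 13*r + 6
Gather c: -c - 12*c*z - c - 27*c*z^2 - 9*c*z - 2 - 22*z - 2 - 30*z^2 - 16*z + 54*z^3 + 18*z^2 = c*(-27*z^2 - 21*z - 2) + 54*z^3 - 12*z^2 - 38*z - 4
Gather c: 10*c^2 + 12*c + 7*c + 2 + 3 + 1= 10*c^2 + 19*c + 6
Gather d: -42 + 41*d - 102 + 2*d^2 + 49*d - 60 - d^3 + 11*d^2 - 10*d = -d^3 + 13*d^2 + 80*d - 204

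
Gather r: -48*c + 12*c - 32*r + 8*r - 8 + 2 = -36*c - 24*r - 6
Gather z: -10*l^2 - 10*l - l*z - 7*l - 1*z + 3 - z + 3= -10*l^2 - 17*l + z*(-l - 2) + 6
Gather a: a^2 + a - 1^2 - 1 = a^2 + a - 2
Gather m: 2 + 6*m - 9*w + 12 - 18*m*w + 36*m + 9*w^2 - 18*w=m*(42 - 18*w) + 9*w^2 - 27*w + 14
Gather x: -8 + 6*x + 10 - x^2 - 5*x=-x^2 + x + 2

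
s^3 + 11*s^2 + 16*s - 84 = (s - 2)*(s + 6)*(s + 7)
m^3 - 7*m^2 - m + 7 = (m - 7)*(m - 1)*(m + 1)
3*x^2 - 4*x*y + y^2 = (-3*x + y)*(-x + y)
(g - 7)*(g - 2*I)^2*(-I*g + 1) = -I*g^4 - 3*g^3 + 7*I*g^3 + 21*g^2 - 4*g + 28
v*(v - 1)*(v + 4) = v^3 + 3*v^2 - 4*v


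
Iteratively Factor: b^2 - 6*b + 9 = (b - 3)*(b - 3)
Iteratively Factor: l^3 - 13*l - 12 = (l + 3)*(l^2 - 3*l - 4) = (l + 1)*(l + 3)*(l - 4)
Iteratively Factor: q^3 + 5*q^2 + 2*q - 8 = (q + 2)*(q^2 + 3*q - 4) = (q - 1)*(q + 2)*(q + 4)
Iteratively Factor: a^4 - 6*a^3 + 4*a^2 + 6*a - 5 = (a - 1)*(a^3 - 5*a^2 - a + 5) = (a - 5)*(a - 1)*(a^2 - 1) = (a - 5)*(a - 1)^2*(a + 1)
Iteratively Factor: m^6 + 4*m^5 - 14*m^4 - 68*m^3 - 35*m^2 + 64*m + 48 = (m - 4)*(m^5 + 8*m^4 + 18*m^3 + 4*m^2 - 19*m - 12) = (m - 4)*(m + 1)*(m^4 + 7*m^3 + 11*m^2 - 7*m - 12) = (m - 4)*(m + 1)^2*(m^3 + 6*m^2 + 5*m - 12) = (m - 4)*(m - 1)*(m + 1)^2*(m^2 + 7*m + 12) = (m - 4)*(m - 1)*(m + 1)^2*(m + 4)*(m + 3)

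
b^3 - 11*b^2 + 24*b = b*(b - 8)*(b - 3)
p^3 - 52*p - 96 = (p - 8)*(p + 2)*(p + 6)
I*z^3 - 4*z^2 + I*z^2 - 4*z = z*(z + 4*I)*(I*z + I)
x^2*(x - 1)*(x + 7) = x^4 + 6*x^3 - 7*x^2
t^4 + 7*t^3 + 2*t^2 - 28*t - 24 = (t - 2)*(t + 1)*(t + 2)*(t + 6)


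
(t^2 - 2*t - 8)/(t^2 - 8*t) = (t^2 - 2*t - 8)/(t*(t - 8))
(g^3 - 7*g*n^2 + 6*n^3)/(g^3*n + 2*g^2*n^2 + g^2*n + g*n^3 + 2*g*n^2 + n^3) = (g^3 - 7*g*n^2 + 6*n^3)/(n*(g^3 + 2*g^2*n + g^2 + g*n^2 + 2*g*n + n^2))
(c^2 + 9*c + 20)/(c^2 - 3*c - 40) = (c + 4)/(c - 8)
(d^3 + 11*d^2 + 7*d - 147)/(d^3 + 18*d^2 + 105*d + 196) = (d - 3)/(d + 4)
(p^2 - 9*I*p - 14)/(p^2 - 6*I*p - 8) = (p - 7*I)/(p - 4*I)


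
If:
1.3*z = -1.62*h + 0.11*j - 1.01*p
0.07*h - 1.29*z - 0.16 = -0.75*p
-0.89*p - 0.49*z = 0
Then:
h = 24.3274478330658*z + 2.28571428571429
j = 365.039982489421*z + 33.6623376623377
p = -0.550561797752809*z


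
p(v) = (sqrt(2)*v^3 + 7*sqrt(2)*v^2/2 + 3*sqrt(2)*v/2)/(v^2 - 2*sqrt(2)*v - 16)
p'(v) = (-2*v + 2*sqrt(2))*(sqrt(2)*v^3 + 7*sqrt(2)*v^2/2 + 3*sqrt(2)*v/2)/(v^2 - 2*sqrt(2)*v - 16)^2 + (3*sqrt(2)*v^2 + 7*sqrt(2)*v + 3*sqrt(2)/2)/(v^2 - 2*sqrt(2)*v - 16) = sqrt(2)*(-v*(v - sqrt(2))*(2*v^2 + 7*v + 3) + (-6*v^2 - 14*v - 3)*(-v^2 + 2*sqrt(2)*v + 16)/2)/(-v^2 + 2*sqrt(2)*v + 16)^2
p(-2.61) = -1.68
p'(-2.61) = 4.63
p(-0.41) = 0.01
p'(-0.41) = 0.08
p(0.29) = -0.06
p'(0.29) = -0.31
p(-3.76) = -1.50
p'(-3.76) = 1.06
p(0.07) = -0.01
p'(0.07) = -0.17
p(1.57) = -1.17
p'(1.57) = -1.58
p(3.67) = -11.18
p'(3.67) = -11.31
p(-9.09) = -7.28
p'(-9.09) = 1.19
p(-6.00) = -3.79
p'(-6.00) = 1.06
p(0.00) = 0.00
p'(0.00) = -0.13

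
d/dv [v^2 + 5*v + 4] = 2*v + 5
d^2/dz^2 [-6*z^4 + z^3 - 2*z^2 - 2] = -72*z^2 + 6*z - 4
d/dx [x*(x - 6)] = 2*x - 6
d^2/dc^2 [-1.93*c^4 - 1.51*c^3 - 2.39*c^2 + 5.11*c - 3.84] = -23.16*c^2 - 9.06*c - 4.78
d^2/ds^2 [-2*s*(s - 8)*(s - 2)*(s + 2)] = -24*s^2 + 96*s + 16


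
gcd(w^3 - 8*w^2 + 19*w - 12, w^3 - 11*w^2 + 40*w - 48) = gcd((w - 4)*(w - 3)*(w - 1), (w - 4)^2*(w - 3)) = w^2 - 7*w + 12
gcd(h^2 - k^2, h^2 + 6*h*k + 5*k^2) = h + k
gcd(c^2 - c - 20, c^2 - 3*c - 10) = c - 5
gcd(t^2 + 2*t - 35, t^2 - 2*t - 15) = t - 5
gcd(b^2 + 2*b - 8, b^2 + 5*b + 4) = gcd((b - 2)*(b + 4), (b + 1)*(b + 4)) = b + 4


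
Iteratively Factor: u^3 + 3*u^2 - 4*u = (u)*(u^2 + 3*u - 4) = u*(u + 4)*(u - 1)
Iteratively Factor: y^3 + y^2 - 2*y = (y - 1)*(y^2 + 2*y) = y*(y - 1)*(y + 2)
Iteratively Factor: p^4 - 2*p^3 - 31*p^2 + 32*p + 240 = (p + 4)*(p^3 - 6*p^2 - 7*p + 60) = (p - 4)*(p + 4)*(p^2 - 2*p - 15) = (p - 5)*(p - 4)*(p + 4)*(p + 3)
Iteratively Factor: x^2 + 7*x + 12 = (x + 3)*(x + 4)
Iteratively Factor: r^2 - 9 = (r + 3)*(r - 3)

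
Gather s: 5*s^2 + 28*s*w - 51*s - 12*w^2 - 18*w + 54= 5*s^2 + s*(28*w - 51) - 12*w^2 - 18*w + 54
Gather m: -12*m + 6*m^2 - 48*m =6*m^2 - 60*m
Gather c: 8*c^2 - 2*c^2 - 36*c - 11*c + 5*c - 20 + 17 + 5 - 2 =6*c^2 - 42*c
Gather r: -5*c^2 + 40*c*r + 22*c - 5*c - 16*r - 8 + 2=-5*c^2 + 17*c + r*(40*c - 16) - 6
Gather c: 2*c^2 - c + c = 2*c^2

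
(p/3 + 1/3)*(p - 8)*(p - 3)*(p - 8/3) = p^4/3 - 38*p^3/9 + 119*p^2/9 - 32*p/9 - 64/3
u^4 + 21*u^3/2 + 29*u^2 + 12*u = u*(u + 1/2)*(u + 4)*(u + 6)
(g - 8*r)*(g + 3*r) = g^2 - 5*g*r - 24*r^2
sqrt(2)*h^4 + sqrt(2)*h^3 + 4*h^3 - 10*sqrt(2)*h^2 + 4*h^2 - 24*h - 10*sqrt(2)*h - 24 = (h - 2*sqrt(2))*(h + sqrt(2))*(h + 3*sqrt(2))*(sqrt(2)*h + sqrt(2))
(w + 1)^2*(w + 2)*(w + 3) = w^4 + 7*w^3 + 17*w^2 + 17*w + 6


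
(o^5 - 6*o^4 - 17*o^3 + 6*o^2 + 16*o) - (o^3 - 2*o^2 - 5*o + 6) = o^5 - 6*o^4 - 18*o^3 + 8*o^2 + 21*o - 6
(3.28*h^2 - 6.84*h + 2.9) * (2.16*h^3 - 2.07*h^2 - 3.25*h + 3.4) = 7.0848*h^5 - 21.564*h^4 + 9.7628*h^3 + 27.379*h^2 - 32.681*h + 9.86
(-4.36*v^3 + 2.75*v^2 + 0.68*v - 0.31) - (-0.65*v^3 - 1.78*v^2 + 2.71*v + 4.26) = -3.71*v^3 + 4.53*v^2 - 2.03*v - 4.57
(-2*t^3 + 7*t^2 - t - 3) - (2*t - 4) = -2*t^3 + 7*t^2 - 3*t + 1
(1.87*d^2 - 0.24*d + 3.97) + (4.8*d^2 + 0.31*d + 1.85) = 6.67*d^2 + 0.07*d + 5.82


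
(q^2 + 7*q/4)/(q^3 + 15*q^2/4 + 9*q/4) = (4*q + 7)/(4*q^2 + 15*q + 9)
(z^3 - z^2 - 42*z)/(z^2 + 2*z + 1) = z*(z^2 - z - 42)/(z^2 + 2*z + 1)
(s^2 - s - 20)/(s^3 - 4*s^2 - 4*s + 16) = (s^2 - s - 20)/(s^3 - 4*s^2 - 4*s + 16)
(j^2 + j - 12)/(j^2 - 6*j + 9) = (j + 4)/(j - 3)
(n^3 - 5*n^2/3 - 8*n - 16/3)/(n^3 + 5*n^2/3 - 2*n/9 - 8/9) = 3*(n - 4)/(3*n - 2)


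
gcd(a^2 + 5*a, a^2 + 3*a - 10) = a + 5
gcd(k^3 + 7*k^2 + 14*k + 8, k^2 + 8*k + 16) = k + 4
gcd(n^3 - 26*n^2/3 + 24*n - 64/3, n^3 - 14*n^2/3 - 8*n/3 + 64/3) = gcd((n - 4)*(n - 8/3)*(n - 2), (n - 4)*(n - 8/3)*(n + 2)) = n^2 - 20*n/3 + 32/3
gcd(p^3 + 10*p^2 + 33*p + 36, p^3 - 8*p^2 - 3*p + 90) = p + 3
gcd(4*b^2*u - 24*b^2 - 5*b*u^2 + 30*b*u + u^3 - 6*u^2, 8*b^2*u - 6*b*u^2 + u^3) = -4*b + u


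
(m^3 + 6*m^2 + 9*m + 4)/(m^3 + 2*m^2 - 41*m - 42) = (m^2 + 5*m + 4)/(m^2 + m - 42)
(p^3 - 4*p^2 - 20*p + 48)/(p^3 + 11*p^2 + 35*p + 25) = (p^3 - 4*p^2 - 20*p + 48)/(p^3 + 11*p^2 + 35*p + 25)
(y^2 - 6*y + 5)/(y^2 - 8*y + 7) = (y - 5)/(y - 7)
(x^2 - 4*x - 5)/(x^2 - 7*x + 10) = (x + 1)/(x - 2)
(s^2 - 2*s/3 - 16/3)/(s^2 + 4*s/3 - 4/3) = (3*s - 8)/(3*s - 2)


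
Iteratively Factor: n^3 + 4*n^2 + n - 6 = (n + 2)*(n^2 + 2*n - 3) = (n - 1)*(n + 2)*(n + 3)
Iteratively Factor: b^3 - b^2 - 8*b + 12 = (b - 2)*(b^2 + b - 6) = (b - 2)*(b + 3)*(b - 2)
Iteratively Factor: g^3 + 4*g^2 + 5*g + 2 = (g + 1)*(g^2 + 3*g + 2) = (g + 1)*(g + 2)*(g + 1)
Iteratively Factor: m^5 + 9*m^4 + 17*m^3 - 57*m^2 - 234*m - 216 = (m + 3)*(m^4 + 6*m^3 - m^2 - 54*m - 72) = (m + 3)*(m + 4)*(m^3 + 2*m^2 - 9*m - 18) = (m + 2)*(m + 3)*(m + 4)*(m^2 - 9) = (m + 2)*(m + 3)^2*(m + 4)*(m - 3)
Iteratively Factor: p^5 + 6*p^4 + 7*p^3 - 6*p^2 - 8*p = (p - 1)*(p^4 + 7*p^3 + 14*p^2 + 8*p) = p*(p - 1)*(p^3 + 7*p^2 + 14*p + 8) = p*(p - 1)*(p + 2)*(p^2 + 5*p + 4) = p*(p - 1)*(p + 2)*(p + 4)*(p + 1)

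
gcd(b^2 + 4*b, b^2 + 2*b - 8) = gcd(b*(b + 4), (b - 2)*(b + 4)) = b + 4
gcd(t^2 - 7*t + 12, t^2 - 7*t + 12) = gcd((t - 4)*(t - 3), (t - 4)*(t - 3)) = t^2 - 7*t + 12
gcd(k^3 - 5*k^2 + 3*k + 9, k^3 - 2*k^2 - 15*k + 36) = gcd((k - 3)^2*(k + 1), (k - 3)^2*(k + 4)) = k^2 - 6*k + 9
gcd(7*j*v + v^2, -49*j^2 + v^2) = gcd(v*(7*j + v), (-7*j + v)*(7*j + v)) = 7*j + v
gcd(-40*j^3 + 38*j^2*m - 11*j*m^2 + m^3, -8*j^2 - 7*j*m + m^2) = 1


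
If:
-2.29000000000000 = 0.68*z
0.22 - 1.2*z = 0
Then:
No Solution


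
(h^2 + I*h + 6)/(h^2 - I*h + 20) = (h^2 + I*h + 6)/(h^2 - I*h + 20)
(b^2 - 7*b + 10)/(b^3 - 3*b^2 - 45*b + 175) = (b - 2)/(b^2 + 2*b - 35)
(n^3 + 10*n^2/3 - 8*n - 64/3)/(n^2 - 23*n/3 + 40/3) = (n^2 + 6*n + 8)/(n - 5)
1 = 1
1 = 1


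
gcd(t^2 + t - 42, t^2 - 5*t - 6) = t - 6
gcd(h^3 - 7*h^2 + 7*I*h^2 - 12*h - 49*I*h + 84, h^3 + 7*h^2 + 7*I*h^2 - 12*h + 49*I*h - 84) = h^2 + 7*I*h - 12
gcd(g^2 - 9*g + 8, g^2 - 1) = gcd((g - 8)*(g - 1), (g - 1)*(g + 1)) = g - 1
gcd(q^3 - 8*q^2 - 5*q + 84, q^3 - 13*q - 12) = q^2 - q - 12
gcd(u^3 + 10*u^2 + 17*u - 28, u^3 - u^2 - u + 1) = u - 1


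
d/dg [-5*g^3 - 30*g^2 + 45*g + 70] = -15*g^2 - 60*g + 45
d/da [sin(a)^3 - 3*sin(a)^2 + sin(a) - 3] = (3*sin(a)^2 - 6*sin(a) + 1)*cos(a)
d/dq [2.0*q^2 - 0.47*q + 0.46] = 4.0*q - 0.47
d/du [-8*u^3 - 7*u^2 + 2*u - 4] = -24*u^2 - 14*u + 2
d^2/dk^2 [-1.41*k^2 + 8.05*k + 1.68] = -2.82000000000000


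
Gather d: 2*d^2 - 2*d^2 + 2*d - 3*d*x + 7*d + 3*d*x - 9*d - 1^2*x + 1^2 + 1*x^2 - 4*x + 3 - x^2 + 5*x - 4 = 0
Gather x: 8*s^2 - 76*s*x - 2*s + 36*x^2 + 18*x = 8*s^2 - 2*s + 36*x^2 + x*(18 - 76*s)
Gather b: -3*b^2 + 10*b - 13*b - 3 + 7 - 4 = -3*b^2 - 3*b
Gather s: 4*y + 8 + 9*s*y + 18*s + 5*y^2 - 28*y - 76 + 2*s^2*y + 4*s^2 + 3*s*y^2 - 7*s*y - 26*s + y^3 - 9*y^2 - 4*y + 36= s^2*(2*y + 4) + s*(3*y^2 + 2*y - 8) + y^3 - 4*y^2 - 28*y - 32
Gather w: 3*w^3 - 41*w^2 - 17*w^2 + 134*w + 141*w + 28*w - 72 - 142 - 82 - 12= 3*w^3 - 58*w^2 + 303*w - 308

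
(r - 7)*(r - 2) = r^2 - 9*r + 14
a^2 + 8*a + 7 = (a + 1)*(a + 7)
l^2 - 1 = (l - 1)*(l + 1)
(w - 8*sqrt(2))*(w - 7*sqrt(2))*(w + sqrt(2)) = w^3 - 14*sqrt(2)*w^2 + 82*w + 112*sqrt(2)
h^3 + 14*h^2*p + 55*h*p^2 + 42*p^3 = (h + p)*(h + 6*p)*(h + 7*p)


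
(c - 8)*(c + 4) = c^2 - 4*c - 32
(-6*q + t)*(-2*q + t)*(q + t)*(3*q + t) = 36*q^4 + 24*q^3*t - 17*q^2*t^2 - 4*q*t^3 + t^4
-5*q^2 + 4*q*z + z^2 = (-q + z)*(5*q + z)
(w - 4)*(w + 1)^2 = w^3 - 2*w^2 - 7*w - 4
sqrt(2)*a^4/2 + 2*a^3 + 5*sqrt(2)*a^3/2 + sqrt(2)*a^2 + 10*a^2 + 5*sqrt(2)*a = a*(a + 5)*(a + sqrt(2))*(sqrt(2)*a/2 + 1)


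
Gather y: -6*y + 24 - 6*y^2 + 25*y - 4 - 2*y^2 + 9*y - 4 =-8*y^2 + 28*y + 16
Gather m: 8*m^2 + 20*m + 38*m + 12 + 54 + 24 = 8*m^2 + 58*m + 90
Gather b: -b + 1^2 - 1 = -b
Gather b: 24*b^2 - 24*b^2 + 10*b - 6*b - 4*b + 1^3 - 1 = 0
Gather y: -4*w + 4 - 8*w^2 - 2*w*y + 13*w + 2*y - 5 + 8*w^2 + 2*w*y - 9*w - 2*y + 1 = 0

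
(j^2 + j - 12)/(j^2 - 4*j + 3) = (j + 4)/(j - 1)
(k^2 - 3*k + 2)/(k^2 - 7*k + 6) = (k - 2)/(k - 6)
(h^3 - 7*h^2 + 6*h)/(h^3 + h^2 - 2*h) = (h - 6)/(h + 2)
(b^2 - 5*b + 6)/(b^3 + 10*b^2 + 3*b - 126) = (b - 2)/(b^2 + 13*b + 42)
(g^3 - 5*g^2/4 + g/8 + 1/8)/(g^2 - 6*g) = (8*g^3 - 10*g^2 + g + 1)/(8*g*(g - 6))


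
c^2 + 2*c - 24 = (c - 4)*(c + 6)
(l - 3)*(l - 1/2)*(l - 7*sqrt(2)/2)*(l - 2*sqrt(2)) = l^4 - 11*sqrt(2)*l^3/2 - 7*l^3/2 + 31*l^2/2 + 77*sqrt(2)*l^2/4 - 49*l - 33*sqrt(2)*l/4 + 21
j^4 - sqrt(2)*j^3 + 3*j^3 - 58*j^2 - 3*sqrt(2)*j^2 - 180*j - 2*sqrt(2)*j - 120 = (j + 1)*(j + 2)*(j - 6*sqrt(2))*(j + 5*sqrt(2))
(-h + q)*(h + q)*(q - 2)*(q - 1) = -h^2*q^2 + 3*h^2*q - 2*h^2 + q^4 - 3*q^3 + 2*q^2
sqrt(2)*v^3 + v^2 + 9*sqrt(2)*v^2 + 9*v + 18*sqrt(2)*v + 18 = (v + 3)*(v + 6)*(sqrt(2)*v + 1)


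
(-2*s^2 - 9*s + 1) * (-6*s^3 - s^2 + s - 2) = 12*s^5 + 56*s^4 + s^3 - 6*s^2 + 19*s - 2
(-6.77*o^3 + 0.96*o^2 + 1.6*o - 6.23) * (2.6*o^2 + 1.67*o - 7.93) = -17.602*o^5 - 8.8099*o^4 + 59.4493*o^3 - 21.1388*o^2 - 23.0921*o + 49.4039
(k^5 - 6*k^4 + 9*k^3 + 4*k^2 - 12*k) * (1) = k^5 - 6*k^4 + 9*k^3 + 4*k^2 - 12*k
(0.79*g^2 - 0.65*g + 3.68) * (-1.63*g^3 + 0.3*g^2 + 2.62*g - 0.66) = -1.2877*g^5 + 1.2965*g^4 - 4.1236*g^3 - 1.1204*g^2 + 10.0706*g - 2.4288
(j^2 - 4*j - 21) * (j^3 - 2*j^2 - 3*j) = j^5 - 6*j^4 - 16*j^3 + 54*j^2 + 63*j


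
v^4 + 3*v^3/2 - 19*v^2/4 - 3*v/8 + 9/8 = (v - 3/2)*(v - 1/2)*(v + 1/2)*(v + 3)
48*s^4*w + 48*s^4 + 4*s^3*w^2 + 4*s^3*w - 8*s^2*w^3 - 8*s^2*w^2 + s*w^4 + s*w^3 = (-6*s + w)*(-4*s + w)*(2*s + w)*(s*w + s)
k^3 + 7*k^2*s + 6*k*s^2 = k*(k + s)*(k + 6*s)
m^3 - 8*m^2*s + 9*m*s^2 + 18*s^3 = (m - 6*s)*(m - 3*s)*(m + s)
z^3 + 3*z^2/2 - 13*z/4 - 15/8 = (z - 3/2)*(z + 1/2)*(z + 5/2)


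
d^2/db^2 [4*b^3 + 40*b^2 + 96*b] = 24*b + 80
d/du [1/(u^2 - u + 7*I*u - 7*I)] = (-2*u + 1 - 7*I)/(u^2 - u + 7*I*u - 7*I)^2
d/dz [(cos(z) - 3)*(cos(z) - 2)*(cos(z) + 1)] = (-3*cos(z)^2 + 8*cos(z) - 1)*sin(z)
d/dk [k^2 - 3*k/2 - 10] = 2*k - 3/2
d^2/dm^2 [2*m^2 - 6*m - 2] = 4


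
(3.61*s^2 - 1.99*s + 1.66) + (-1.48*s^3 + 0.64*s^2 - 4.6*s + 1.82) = -1.48*s^3 + 4.25*s^2 - 6.59*s + 3.48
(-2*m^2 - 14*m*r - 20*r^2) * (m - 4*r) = -2*m^3 - 6*m^2*r + 36*m*r^2 + 80*r^3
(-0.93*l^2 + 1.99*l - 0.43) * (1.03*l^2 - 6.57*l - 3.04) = -0.9579*l^4 + 8.1598*l^3 - 10.69*l^2 - 3.2245*l + 1.3072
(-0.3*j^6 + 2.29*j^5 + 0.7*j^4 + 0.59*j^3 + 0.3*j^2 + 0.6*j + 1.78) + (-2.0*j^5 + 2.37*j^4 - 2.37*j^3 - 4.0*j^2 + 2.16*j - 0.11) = -0.3*j^6 + 0.29*j^5 + 3.07*j^4 - 1.78*j^3 - 3.7*j^2 + 2.76*j + 1.67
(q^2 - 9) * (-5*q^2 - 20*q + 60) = -5*q^4 - 20*q^3 + 105*q^2 + 180*q - 540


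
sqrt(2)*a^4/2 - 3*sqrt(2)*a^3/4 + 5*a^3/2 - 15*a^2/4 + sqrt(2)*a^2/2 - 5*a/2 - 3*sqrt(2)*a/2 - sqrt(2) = (a - 2)*(a + 1/2)*(a + 2*sqrt(2))*(sqrt(2)*a/2 + 1/2)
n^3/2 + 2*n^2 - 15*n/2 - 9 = (n/2 + 1/2)*(n - 3)*(n + 6)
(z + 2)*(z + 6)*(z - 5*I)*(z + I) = z^4 + 8*z^3 - 4*I*z^3 + 17*z^2 - 32*I*z^2 + 40*z - 48*I*z + 60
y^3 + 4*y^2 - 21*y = y*(y - 3)*(y + 7)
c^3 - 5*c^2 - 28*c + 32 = (c - 8)*(c - 1)*(c + 4)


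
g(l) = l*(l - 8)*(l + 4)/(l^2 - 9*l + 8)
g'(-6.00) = 0.90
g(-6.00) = -1.71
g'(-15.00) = 0.98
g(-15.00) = -10.31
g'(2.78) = -0.58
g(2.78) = 10.59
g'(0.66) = -42.25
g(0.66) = -9.05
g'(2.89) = -0.40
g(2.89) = 10.54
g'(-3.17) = 0.71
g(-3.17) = 0.63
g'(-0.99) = -0.26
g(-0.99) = 1.50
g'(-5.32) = 0.87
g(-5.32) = -1.11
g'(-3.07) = 0.70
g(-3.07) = 0.70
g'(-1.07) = -0.17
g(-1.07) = 1.51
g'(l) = l*(9 - 2*l)*(l - 8)*(l + 4)/(l^2 - 9*l + 8)^2 + l*(l - 8)/(l^2 - 9*l + 8) + l*(l + 4)/(l^2 - 9*l + 8) + (l - 8)*(l + 4)/(l^2 - 9*l + 8)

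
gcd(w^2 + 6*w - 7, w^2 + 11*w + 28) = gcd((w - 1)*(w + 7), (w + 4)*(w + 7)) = w + 7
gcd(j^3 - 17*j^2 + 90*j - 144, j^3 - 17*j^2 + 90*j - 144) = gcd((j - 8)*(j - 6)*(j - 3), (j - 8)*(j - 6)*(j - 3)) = j^3 - 17*j^2 + 90*j - 144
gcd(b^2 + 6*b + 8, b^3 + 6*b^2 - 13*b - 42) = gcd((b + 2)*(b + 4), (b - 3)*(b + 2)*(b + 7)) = b + 2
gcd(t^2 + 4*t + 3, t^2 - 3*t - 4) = t + 1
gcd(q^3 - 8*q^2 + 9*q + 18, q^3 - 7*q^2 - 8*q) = q + 1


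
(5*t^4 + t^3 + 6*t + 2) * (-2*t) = -10*t^5 - 2*t^4 - 12*t^2 - 4*t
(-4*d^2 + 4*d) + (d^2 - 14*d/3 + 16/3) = -3*d^2 - 2*d/3 + 16/3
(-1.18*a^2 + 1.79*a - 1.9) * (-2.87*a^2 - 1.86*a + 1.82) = 3.3866*a^4 - 2.9425*a^3 - 0.024*a^2 + 6.7918*a - 3.458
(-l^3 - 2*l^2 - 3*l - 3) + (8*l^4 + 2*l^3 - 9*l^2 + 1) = 8*l^4 + l^3 - 11*l^2 - 3*l - 2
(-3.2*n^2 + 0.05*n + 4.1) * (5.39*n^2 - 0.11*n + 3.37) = -17.248*n^4 + 0.6215*n^3 + 11.3095*n^2 - 0.2825*n + 13.817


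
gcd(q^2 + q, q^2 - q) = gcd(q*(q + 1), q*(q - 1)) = q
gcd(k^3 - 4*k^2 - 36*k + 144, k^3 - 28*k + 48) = k^2 + 2*k - 24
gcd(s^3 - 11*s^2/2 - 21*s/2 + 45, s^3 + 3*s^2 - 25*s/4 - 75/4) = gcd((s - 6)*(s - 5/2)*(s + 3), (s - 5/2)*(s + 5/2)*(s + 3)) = s^2 + s/2 - 15/2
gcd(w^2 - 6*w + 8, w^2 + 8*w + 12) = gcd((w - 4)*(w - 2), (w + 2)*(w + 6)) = 1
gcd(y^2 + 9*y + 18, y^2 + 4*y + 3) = y + 3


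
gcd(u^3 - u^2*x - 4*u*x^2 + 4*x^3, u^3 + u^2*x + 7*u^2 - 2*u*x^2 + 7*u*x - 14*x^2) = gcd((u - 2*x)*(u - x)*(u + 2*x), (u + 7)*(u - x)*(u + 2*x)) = -u^2 - u*x + 2*x^2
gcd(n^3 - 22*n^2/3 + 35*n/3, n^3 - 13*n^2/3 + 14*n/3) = n^2 - 7*n/3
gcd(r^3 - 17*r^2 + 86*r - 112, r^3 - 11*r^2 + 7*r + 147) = r - 7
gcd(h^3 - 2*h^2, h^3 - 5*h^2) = h^2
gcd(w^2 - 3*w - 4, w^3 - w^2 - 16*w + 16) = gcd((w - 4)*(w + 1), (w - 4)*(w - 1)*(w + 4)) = w - 4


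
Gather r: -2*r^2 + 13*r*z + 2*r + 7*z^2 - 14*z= -2*r^2 + r*(13*z + 2) + 7*z^2 - 14*z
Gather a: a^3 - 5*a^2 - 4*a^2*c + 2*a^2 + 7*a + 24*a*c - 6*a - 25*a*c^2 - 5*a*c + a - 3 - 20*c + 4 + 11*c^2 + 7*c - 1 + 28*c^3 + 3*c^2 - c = a^3 + a^2*(-4*c - 3) + a*(-25*c^2 + 19*c + 2) + 28*c^3 + 14*c^2 - 14*c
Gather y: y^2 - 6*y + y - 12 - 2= y^2 - 5*y - 14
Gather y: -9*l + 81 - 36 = 45 - 9*l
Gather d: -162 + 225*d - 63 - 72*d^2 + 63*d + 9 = -72*d^2 + 288*d - 216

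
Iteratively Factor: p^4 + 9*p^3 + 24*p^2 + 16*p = (p + 4)*(p^3 + 5*p^2 + 4*p) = p*(p + 4)*(p^2 + 5*p + 4) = p*(p + 4)^2*(p + 1)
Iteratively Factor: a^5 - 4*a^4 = (a)*(a^4 - 4*a^3) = a^2*(a^3 - 4*a^2) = a^3*(a^2 - 4*a) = a^4*(a - 4)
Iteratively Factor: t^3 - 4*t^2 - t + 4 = (t - 4)*(t^2 - 1) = (t - 4)*(t - 1)*(t + 1)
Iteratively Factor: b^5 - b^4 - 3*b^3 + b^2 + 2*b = (b + 1)*(b^4 - 2*b^3 - b^2 + 2*b) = (b - 2)*(b + 1)*(b^3 - b) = (b - 2)*(b + 1)^2*(b^2 - b) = b*(b - 2)*(b + 1)^2*(b - 1)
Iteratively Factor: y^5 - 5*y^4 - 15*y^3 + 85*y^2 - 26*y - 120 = (y - 2)*(y^4 - 3*y^3 - 21*y^2 + 43*y + 60) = (y - 2)*(y + 1)*(y^3 - 4*y^2 - 17*y + 60) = (y - 2)*(y + 1)*(y + 4)*(y^2 - 8*y + 15) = (y - 5)*(y - 2)*(y + 1)*(y + 4)*(y - 3)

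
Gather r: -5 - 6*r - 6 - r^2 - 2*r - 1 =-r^2 - 8*r - 12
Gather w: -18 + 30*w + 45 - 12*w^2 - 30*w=27 - 12*w^2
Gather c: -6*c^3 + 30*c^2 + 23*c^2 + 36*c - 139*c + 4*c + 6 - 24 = -6*c^3 + 53*c^2 - 99*c - 18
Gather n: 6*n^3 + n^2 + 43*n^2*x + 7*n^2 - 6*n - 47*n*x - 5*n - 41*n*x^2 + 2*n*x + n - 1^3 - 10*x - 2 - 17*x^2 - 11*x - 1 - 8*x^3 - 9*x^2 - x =6*n^3 + n^2*(43*x + 8) + n*(-41*x^2 - 45*x - 10) - 8*x^3 - 26*x^2 - 22*x - 4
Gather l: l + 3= l + 3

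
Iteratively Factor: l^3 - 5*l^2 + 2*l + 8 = (l + 1)*(l^2 - 6*l + 8) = (l - 4)*(l + 1)*(l - 2)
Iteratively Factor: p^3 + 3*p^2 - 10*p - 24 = (p + 4)*(p^2 - p - 6) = (p - 3)*(p + 4)*(p + 2)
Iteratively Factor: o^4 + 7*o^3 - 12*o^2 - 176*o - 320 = (o + 4)*(o^3 + 3*o^2 - 24*o - 80) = (o + 4)^2*(o^2 - o - 20) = (o - 5)*(o + 4)^2*(o + 4)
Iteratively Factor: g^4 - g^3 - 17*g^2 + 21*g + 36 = (g + 1)*(g^3 - 2*g^2 - 15*g + 36) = (g - 3)*(g + 1)*(g^2 + g - 12) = (g - 3)^2*(g + 1)*(g + 4)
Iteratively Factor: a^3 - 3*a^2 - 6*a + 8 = (a - 4)*(a^2 + a - 2) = (a - 4)*(a + 2)*(a - 1)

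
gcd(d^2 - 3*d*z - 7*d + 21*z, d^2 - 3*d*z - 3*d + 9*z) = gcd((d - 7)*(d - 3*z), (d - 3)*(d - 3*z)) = -d + 3*z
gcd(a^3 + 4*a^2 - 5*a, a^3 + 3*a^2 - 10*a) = a^2 + 5*a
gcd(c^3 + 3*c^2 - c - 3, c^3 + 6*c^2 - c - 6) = c^2 - 1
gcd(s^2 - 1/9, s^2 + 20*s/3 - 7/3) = s - 1/3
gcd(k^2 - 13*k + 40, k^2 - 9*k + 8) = k - 8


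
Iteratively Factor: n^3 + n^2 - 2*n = (n)*(n^2 + n - 2) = n*(n + 2)*(n - 1)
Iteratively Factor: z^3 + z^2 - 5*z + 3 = (z - 1)*(z^2 + 2*z - 3) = (z - 1)^2*(z + 3)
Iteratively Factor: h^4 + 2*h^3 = (h)*(h^3 + 2*h^2) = h^2*(h^2 + 2*h) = h^2*(h + 2)*(h)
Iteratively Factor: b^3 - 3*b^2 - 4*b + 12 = (b + 2)*(b^2 - 5*b + 6) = (b - 3)*(b + 2)*(b - 2)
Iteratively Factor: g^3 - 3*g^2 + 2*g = (g - 2)*(g^2 - g) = g*(g - 2)*(g - 1)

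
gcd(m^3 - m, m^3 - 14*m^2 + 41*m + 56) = m + 1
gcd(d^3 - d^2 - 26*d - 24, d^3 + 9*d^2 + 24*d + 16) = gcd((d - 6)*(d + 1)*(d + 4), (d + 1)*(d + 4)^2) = d^2 + 5*d + 4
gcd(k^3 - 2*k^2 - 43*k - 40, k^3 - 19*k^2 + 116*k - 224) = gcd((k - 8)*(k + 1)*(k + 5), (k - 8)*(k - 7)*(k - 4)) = k - 8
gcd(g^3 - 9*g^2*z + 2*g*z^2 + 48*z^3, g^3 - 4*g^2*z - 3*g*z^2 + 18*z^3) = -g^2 + g*z + 6*z^2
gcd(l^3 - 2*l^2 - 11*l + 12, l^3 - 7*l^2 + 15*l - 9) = l - 1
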